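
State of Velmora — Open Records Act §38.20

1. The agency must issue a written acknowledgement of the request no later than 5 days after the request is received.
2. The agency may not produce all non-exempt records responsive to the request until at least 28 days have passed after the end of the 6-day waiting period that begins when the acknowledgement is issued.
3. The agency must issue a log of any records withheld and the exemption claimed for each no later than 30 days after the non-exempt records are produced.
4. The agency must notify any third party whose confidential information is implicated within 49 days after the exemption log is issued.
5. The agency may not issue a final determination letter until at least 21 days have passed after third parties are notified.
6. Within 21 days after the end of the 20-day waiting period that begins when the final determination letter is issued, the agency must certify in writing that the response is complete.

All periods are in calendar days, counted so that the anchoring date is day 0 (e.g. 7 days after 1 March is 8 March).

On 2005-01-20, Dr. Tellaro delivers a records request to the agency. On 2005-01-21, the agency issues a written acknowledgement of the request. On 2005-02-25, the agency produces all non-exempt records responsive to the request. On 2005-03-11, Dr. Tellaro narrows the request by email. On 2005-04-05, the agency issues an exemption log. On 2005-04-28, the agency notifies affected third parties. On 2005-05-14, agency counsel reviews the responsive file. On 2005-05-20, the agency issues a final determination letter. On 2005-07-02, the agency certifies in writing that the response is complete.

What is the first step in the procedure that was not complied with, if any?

Step 1: 5 days after 2005-01-20 (when the request is received) is 2005-01-25; 2005-01-21 is within that limit.
Step 2: the earliest permitted date is 28 days after 2005-01-27 (end of the 6-day waiting period, which began when the acknowledgement is issued on 2005-01-21), i.e. 2005-02-24; 2005-02-25 is on or after that date.
Step 3: 30 days after 2005-02-25 (when the non-exempt records are produced) is 2005-03-27; 2005-04-05 misses that deadline by 9 days.
That is the first point of non-compliance.

Step 3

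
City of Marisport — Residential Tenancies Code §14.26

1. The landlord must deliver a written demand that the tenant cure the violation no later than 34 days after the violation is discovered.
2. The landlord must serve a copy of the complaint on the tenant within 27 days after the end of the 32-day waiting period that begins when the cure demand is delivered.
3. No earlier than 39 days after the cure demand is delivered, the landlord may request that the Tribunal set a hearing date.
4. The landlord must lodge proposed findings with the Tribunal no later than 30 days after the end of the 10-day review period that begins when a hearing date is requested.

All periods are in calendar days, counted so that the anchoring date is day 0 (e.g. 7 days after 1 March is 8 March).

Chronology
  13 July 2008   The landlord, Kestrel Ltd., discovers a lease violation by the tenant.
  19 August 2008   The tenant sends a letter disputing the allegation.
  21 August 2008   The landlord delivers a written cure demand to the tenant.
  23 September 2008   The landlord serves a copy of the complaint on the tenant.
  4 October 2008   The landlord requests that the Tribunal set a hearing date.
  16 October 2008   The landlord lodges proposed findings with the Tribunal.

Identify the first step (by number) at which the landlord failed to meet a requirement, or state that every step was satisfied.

Step 1: 34 days after 13 July 2008 (when the violation is discovered) is 16 August 2008; 21 August 2008 misses that deadline by 5 days.
No need to go further; step 1 was not satisfied.

Step 1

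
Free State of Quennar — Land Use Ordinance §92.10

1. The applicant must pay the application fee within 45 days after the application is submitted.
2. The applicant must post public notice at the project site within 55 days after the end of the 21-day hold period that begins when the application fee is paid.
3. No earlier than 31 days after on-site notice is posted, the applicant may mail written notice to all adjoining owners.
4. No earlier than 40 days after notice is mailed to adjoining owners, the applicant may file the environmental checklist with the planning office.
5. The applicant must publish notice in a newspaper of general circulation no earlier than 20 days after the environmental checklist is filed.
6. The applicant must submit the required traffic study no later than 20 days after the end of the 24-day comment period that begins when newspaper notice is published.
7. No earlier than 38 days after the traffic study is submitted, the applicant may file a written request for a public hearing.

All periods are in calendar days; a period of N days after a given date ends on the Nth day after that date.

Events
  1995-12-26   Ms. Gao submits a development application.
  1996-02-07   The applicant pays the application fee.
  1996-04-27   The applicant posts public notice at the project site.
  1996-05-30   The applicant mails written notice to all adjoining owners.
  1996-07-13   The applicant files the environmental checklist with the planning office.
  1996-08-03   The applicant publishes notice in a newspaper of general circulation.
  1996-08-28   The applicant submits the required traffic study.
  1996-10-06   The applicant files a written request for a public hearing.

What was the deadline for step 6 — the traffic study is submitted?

Newspaper notice is published on 1996-08-03; the 24-day comment period therefore ends 1996-08-27, and step 6 runs from that date. 20 days after 1996-08-27 is 1996-09-16.

1996-09-16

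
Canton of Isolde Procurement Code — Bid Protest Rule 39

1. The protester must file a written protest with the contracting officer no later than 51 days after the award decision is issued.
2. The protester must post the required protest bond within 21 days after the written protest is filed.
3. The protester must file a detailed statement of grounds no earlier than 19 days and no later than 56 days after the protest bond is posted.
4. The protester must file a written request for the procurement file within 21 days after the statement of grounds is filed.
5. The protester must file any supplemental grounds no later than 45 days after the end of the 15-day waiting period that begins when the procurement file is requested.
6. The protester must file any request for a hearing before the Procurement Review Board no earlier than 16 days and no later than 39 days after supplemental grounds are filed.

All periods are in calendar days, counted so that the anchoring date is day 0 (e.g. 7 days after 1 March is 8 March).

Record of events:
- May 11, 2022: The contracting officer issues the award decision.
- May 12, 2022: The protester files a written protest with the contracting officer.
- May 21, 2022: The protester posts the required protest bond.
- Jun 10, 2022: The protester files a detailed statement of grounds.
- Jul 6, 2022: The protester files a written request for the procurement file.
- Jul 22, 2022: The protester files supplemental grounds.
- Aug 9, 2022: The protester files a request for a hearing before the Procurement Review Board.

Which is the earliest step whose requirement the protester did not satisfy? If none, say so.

Step 4

Step 1: 51 days after May 11, 2022 (when the award decision is issued) is Jul 1, 2022; May 12, 2022 is within that limit.
Step 2: 21 days after May 12, 2022 (when the written protest is filed) is Jun 2, 2022; completed May 21, 2022, before the deadline.
Step 3: the window is 19–56 days after May 21, 2022 (when the protest bond is posted), so Jun 9, 2022 through Jul 16, 2022; Jun 10, 2022 falls inside that range.
Step 4: 21 days after Jun 10, 2022 (when the statement of grounds is filed) is Jul 1, 2022; done Jul 6, 2022 — 5 days late.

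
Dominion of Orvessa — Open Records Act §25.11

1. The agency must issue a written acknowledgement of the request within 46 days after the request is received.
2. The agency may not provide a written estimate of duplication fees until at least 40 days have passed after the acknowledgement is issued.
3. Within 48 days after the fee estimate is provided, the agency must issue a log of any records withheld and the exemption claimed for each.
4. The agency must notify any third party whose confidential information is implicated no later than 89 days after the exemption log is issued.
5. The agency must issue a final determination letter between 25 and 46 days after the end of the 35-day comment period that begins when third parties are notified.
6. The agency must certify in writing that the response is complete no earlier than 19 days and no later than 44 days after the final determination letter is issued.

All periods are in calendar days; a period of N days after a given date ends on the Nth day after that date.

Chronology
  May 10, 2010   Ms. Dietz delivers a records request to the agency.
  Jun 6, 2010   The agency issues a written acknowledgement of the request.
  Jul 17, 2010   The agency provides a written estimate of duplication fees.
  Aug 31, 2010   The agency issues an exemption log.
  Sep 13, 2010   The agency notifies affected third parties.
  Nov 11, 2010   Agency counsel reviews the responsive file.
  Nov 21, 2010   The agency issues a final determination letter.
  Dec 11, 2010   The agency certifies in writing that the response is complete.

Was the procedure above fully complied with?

Yes

(1) due by May 10, 2010 + 46 days = Jun 25, 2010; completed Jun 6, 2010, before the deadline.
(2) permitted from Jun 6, 2010 + 40 days = Jul 16, 2010 onward; done Jul 17, 2010 — permitted.
(3) due by Jul 17, 2010 + 48 days = Sep 3, 2010; done Aug 31, 2010 — timely.
(4) due by Aug 31, 2010 + 89 days = Nov 28, 2010; completed Sep 13, 2010, before the deadline.
(5) the permitted window runs from Oct 18, 2010 + 25 = Nov 12, 2010 to Oct 18, 2010 + 46 = Dec 3, 2010; Nov 21, 2010 falls inside that range.
(6) the permitted window runs from Nov 21, 2010 + 19 = Dec 10, 2010 to Nov 21, 2010 + 44 = Jan 4, 2011; Dec 11, 2010 falls inside that range.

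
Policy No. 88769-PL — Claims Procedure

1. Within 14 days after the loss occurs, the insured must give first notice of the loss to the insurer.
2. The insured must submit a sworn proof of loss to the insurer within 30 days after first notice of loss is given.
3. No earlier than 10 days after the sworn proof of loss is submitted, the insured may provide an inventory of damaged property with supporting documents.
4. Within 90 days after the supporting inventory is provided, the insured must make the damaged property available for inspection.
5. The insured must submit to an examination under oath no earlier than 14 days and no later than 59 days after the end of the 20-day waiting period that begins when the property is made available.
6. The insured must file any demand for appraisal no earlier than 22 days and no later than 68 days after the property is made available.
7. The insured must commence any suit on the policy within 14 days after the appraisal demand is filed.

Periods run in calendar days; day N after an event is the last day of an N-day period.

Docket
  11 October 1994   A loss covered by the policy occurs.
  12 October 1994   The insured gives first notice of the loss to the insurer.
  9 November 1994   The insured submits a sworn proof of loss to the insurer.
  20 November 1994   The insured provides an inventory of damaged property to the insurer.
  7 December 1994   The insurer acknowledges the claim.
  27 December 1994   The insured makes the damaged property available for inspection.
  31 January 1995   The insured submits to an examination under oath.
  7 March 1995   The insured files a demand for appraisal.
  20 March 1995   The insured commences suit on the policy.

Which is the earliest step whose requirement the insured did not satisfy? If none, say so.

Step 6

(1) due by 11 October 1994 + 14 days = 25 October 1994; 12 October 1994 is within that limit.
(2) due by 12 October 1994 + 30 days = 11 November 1994; done 9 November 1994 — timely.
(3) permitted from 9 November 1994 + 10 days = 19 November 1994 onward; done 20 November 1994, after the minimum wait.
(4) due by 20 November 1994 + 90 days = 18 February 1995; completed 27 December 1994, before the deadline.
(5) the permitted window runs from 16 January 1995 + 14 = 30 January 1995 to 16 January 1995 + 59 = 16 March 1995; 31 January 1995 falls inside that range.
(6) the permitted window runs from 27 December 1994 + 22 = 18 January 1995 to 27 December 1994 + 68 = 5 March 1995; done 7 March 1995 — 2 days after the window closed.
That is the first point of non-compliance.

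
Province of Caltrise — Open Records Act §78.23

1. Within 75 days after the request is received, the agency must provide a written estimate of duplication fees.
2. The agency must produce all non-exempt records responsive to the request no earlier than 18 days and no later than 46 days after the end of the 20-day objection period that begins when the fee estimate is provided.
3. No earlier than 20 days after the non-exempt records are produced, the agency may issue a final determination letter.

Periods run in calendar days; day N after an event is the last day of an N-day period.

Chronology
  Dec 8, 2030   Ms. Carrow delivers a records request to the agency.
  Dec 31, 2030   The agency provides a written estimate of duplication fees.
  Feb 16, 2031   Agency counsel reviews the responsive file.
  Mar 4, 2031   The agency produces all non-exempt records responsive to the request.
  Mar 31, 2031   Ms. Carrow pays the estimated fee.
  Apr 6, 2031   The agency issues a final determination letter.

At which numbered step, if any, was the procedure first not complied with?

(1) due by Dec 8, 2030 + 75 days = Feb 21, 2031; completed Dec 31, 2030, before the deadline.
(2) the permitted window runs from Jan 20, 2031 + 18 = Feb 7, 2031 to Jan 20, 2031 + 46 = Mar 7, 2031; done Mar 4, 2031 — within the window.
(3) permitted from Mar 4, 2031 + 20 days = Mar 24, 2031 onward; done Apr 6, 2031, after the minimum wait.

None — every step was satisfied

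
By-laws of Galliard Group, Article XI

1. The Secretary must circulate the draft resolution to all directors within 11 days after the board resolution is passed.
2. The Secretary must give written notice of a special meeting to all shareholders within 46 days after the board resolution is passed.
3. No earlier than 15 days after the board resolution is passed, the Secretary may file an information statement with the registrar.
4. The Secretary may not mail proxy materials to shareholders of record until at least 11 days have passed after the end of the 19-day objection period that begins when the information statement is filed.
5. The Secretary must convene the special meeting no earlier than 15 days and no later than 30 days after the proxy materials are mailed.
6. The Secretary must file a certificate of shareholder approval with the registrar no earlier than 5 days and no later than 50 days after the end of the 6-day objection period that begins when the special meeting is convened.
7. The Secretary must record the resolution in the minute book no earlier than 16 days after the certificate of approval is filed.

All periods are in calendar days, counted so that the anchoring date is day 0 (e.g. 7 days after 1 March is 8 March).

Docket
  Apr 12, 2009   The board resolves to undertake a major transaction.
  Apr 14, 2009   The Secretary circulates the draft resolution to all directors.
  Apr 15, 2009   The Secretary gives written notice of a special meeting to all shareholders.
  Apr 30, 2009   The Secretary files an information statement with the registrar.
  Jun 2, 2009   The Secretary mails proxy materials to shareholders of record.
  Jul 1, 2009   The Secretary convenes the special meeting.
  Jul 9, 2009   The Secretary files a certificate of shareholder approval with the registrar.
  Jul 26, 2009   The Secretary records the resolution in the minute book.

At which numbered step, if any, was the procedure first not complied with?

Step 6

Step 1: 11 days after Apr 12, 2009 (when the board resolution is passed) is Apr 23, 2009; completed Apr 14, 2009, before the deadline.
Step 2: 46 days after Apr 12, 2009 (when the board resolution is passed) is May 28, 2009; Apr 15, 2009 is within that limit.
Step 3: the earliest permitted date is 15 days after Apr 12, 2009 (when the board resolution is passed), i.e. Apr 27, 2009; Apr 30, 2009 is on or after that date.
Step 4: the earliest permitted date is 11 days after May 19, 2009 (end of the 19-day objection period, which began when the information statement is filed on Apr 30, 2009), i.e. May 30, 2009; done Jun 2, 2009 — permitted.
Step 5: the window is 15–30 days after Jun 2, 2009 (when the proxy materials are mailed), so Jun 17, 2009 through Jul 2, 2009; Jul 1, 2009 falls inside that range.
Step 6: the window is 5–50 days after Jul 7, 2009 (end of the 6-day objection period, which began when the special meeting is convened on Jul 1, 2009), so Jul 12, 2009 through Aug 26, 2009; Jul 9, 2009 is 3 days too early.
The analysis stops there.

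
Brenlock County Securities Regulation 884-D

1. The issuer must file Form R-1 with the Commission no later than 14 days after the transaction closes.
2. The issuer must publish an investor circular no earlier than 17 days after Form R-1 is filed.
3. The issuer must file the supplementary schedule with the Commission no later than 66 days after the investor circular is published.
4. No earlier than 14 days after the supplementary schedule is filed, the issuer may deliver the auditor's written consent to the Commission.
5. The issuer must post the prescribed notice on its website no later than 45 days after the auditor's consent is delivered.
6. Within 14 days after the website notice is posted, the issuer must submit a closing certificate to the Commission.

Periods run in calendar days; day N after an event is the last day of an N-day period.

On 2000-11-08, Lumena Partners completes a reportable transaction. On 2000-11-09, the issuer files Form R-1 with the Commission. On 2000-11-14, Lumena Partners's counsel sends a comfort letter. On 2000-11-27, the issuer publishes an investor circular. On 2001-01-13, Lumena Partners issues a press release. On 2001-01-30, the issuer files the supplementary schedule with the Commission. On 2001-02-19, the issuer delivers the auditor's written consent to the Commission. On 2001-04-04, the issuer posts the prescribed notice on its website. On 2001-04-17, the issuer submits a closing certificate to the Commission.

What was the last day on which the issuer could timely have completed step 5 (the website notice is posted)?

2001-04-05

Step 5 runs from 2001-02-19, when the auditor's consent is delivered. 45 days after 2001-02-19 is 2001-04-05.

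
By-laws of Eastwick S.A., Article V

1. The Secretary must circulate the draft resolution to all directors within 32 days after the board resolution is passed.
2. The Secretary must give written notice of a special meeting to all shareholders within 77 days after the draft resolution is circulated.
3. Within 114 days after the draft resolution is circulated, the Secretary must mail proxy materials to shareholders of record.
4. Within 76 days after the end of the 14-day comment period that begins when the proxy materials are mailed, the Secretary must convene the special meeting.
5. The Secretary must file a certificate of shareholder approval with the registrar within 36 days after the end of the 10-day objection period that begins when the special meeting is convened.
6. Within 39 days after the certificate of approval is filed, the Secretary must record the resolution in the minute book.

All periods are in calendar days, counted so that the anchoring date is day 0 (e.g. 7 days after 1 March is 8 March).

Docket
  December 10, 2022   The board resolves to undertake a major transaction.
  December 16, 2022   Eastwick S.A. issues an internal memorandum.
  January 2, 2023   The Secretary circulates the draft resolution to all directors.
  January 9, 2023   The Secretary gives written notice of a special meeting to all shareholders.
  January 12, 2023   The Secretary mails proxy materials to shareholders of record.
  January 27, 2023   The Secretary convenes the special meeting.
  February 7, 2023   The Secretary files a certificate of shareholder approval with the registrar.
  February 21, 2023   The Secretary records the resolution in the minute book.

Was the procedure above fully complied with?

Yes

Step 1: 32 days after December 10, 2022 (when the board resolution is passed) is January 11, 2023; done January 2, 2023 — timely.
Step 2: 77 days after January 2, 2023 (when the draft resolution is circulated) is March 20, 2023; January 9, 2023 is within that limit.
Step 3: 114 days after January 2, 2023 (when the draft resolution is circulated) is April 26, 2023; done January 12, 2023 — timely.
Step 4: 76 days after January 26, 2023 (end of the 14-day comment period, which began when the proxy materials are mailed on January 12, 2023) is April 12, 2023; completed January 27, 2023, before the deadline.
Step 5: 36 days after February 6, 2023 (end of the 10-day objection period, which began when the special meeting is convened on January 27, 2023) is March 14, 2023; completed February 7, 2023, before the deadline.
Step 6: 39 days after February 7, 2023 (when the certificate of approval is filed) is March 18, 2023; completed February 21, 2023, before the deadline.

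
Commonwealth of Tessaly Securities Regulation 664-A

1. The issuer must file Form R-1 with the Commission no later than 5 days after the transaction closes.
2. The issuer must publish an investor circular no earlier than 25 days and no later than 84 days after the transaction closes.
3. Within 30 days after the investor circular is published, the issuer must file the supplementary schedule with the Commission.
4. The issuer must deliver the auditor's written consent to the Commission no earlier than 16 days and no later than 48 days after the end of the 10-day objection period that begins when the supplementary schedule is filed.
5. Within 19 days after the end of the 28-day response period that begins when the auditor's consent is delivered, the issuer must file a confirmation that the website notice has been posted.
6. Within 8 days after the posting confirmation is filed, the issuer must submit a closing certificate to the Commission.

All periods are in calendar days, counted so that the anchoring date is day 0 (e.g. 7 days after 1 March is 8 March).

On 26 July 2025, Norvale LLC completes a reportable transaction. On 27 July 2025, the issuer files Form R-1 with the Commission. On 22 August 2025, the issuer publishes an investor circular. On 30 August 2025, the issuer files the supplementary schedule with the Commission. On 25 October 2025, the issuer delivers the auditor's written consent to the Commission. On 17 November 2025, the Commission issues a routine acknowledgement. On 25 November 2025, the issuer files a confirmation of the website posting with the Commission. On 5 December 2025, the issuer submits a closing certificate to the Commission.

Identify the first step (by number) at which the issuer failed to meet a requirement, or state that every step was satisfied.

(1) due by 26 July 2025 + 5 days = 31 July 2025; done 27 July 2025 — timely.
(2) the permitted window runs from 26 July 2025 + 25 = 20 August 2025 to 26 July 2025 + 84 = 18 October 2025; done 22 August 2025, which is between those dates.
(3) due by 22 August 2025 + 30 days = 21 September 2025; completed 30 August 2025, before the deadline.
(4) the permitted window runs from 9 September 2025 + 16 = 25 September 2025 to 9 September 2025 + 48 = 27 October 2025; done 25 October 2025 — within the window.
(5) due by 22 November 2025 + 19 days = 11 December 2025; completed 25 November 2025, before the deadline.
(6) due by 25 November 2025 + 8 days = 3 December 2025; 5 December 2025 misses that deadline by 2 days.
The procedure was therefore not followed at step 6.

Step 6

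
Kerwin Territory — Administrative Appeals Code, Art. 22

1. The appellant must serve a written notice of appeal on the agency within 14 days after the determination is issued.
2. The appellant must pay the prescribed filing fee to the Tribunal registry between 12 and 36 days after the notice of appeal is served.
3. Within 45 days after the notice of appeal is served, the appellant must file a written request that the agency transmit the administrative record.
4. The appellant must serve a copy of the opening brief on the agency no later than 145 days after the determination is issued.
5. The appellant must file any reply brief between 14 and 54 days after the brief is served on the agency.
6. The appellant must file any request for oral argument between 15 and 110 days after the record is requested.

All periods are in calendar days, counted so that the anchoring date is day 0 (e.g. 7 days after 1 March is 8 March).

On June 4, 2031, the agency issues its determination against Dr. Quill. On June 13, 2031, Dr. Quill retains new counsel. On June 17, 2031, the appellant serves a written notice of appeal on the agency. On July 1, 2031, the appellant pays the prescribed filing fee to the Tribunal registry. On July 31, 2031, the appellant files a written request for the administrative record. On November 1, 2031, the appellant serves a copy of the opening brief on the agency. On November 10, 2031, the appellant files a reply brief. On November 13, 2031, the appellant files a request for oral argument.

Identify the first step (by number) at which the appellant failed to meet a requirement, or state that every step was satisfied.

Step 1: 14 days after June 4, 2031 (when the determination is issued) is June 18, 2031; completed June 17, 2031, before the deadline.
Step 2: the window is 12–36 days after June 17, 2031 (when the notice of appeal is served), so June 29, 2031 through July 23, 2031; done July 1, 2031, which is between those dates.
Step 3: 45 days after June 17, 2031 (when the notice of appeal is served) is August 1, 2031; done July 31, 2031 — timely.
Step 4: 145 days after June 4, 2031 (when the determination is issued) is October 27, 2031; not done until November 1, 2031, 5 days after the deadline.

Step 4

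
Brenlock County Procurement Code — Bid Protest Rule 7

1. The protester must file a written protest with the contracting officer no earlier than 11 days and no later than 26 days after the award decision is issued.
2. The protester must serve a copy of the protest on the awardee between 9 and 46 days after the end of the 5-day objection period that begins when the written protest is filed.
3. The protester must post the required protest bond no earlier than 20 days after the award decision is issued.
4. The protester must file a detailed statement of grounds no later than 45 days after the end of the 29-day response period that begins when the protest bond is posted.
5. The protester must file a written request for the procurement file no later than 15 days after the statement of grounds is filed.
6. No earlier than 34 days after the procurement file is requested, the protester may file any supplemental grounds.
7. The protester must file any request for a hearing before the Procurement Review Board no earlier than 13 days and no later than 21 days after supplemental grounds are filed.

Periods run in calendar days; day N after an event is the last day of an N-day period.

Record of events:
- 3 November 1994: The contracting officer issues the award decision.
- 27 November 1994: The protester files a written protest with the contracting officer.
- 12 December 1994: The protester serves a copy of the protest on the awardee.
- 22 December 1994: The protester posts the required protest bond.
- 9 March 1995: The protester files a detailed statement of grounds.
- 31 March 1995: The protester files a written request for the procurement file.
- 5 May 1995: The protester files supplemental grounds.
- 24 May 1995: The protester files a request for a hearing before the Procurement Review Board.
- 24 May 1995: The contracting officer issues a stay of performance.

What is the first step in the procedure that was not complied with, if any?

Step 4

Step 1: the window is 11–26 days after 3 November 1994 (when the award decision is issued), so 14 November 1994 through 29 November 1994; done 27 November 1994, which is between those dates.
Step 2: the window is 9–46 days after 2 December 1994 (end of the 5-day objection period, which began when the written protest is filed on 27 November 1994), so 11 December 1994 through 17 January 1995; done 12 December 1994 — within the window.
Step 3: the earliest permitted date is 20 days after 3 November 1994 (when the award decision is issued), i.e. 23 November 1994; done 22 December 1994 — permitted.
Step 4: 45 days after 20 January 1995 (end of the 29-day response period, which began when the protest bond is posted on 22 December 1994) is 6 March 1995; 9 March 1995 misses that deadline by 3 days.
Later steps need not be reached.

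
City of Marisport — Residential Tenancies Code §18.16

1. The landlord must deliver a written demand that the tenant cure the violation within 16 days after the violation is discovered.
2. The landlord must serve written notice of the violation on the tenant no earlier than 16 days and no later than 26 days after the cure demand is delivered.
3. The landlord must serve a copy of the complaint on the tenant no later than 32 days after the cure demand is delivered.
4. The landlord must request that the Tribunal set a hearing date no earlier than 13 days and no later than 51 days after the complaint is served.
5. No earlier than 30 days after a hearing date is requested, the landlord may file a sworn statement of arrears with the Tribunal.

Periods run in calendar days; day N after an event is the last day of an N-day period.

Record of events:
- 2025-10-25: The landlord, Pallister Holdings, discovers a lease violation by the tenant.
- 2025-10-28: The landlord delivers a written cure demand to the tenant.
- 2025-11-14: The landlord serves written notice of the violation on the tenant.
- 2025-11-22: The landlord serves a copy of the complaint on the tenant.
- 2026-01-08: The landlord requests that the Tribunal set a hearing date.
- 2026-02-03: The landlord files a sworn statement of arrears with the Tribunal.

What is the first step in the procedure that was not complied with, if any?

(1) due by 2025-10-25 + 16 days = 2025-11-10; 2025-10-28 is within that limit.
(2) the permitted window runs from 2025-10-28 + 16 = 2025-11-13 to 2025-10-28 + 26 = 2025-11-23; done 2025-11-14, which is between those dates.
(3) due by 2025-10-28 + 32 days = 2025-11-29; done 2025-11-22 — timely.
(4) the permitted window runs from 2025-11-22 + 13 = 2025-12-05 to 2025-11-22 + 51 = 2026-01-12; done 2026-01-08 — within the window.
(5) permitted from 2026-01-08 + 30 days = 2026-02-07 onward; acted on 2026-02-03, 4 days prematurely.

Step 5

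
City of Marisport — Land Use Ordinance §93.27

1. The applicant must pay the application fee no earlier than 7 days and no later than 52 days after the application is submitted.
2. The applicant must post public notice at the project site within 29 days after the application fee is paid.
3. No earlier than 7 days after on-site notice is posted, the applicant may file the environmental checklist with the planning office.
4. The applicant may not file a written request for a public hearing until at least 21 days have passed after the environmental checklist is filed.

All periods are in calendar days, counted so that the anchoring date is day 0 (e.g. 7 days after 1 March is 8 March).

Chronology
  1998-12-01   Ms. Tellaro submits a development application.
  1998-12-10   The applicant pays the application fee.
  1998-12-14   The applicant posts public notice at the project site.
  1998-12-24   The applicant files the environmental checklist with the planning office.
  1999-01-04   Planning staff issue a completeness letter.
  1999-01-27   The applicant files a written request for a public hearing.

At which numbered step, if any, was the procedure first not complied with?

(1) the permitted window runs from 1998-12-01 + 7 = 1998-12-08 to 1998-12-01 + 52 = 1999-01-22; done 1998-12-10, which is between those dates.
(2) due by 1998-12-10 + 29 days = 1999-01-08; completed 1998-12-14, before the deadline.
(3) permitted from 1998-12-14 + 7 days = 1998-12-21 onward; done 1998-12-24, after the minimum wait.
(4) permitted from 1998-12-24 + 21 days = 1999-01-14 onward; done 1999-01-27, after the minimum wait.

None — every step was satisfied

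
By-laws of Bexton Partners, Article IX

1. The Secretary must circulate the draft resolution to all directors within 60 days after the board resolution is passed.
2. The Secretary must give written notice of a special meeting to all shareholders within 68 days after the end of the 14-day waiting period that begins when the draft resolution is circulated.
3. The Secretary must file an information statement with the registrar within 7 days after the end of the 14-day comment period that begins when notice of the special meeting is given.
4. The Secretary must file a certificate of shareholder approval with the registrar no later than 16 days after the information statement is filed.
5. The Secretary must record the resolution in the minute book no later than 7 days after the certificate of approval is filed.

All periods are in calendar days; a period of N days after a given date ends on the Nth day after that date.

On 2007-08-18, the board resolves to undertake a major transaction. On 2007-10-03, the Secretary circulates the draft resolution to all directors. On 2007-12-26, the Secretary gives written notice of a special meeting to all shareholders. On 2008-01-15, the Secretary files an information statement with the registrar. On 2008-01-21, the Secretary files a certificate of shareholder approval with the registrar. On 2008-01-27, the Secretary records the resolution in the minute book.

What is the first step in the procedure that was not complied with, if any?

Step 2

Step 1 — counting 60 days from 2007-08-18 (when the board resolution is passed) gives a deadline of 2007-10-17; 2007-10-03 is within that limit.
Step 2 — counting 68 days from 2007-10-17 (end of the 14-day waiting period, which began when the draft resolution is circulated on 2007-10-03) gives a deadline of 2007-12-24; done 2007-12-26 — 2 days late.
Later steps need not be reached.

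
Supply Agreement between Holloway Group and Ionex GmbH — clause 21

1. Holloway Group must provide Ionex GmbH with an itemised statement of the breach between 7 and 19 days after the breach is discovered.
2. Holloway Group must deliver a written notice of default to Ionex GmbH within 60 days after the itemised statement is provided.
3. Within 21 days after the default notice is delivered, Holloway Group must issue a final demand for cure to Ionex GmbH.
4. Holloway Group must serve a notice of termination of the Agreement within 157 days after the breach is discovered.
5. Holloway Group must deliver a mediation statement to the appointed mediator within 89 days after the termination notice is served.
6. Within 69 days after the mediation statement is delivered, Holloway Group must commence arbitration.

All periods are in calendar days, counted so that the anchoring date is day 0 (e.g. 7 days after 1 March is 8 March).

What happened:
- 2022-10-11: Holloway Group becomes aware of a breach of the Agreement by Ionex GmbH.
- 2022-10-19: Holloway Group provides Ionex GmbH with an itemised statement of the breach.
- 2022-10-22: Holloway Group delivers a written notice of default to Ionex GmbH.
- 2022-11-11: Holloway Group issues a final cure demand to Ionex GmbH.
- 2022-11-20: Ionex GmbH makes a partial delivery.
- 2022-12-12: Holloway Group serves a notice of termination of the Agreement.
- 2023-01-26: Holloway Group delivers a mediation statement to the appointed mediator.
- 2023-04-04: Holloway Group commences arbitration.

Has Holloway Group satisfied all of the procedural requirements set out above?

Yes

(1) the permitted window runs from 2022-10-11 + 7 = 2022-10-18 to 2022-10-11 + 19 = 2022-10-30; 2022-10-19 falls inside that range.
(2) due by 2022-10-19 + 60 days = 2022-12-18; done 2022-10-22 — timely.
(3) due by 2022-10-22 + 21 days = 2022-11-12; 2022-11-11 is within that limit.
(4) due by 2022-10-11 + 157 days = 2023-03-17; completed 2022-12-12, before the deadline.
(5) due by 2022-12-12 + 89 days = 2023-03-11; 2023-01-26 is within that limit.
(6) due by 2023-01-26 + 69 days = 2023-04-05; 2023-04-04 is within that limit.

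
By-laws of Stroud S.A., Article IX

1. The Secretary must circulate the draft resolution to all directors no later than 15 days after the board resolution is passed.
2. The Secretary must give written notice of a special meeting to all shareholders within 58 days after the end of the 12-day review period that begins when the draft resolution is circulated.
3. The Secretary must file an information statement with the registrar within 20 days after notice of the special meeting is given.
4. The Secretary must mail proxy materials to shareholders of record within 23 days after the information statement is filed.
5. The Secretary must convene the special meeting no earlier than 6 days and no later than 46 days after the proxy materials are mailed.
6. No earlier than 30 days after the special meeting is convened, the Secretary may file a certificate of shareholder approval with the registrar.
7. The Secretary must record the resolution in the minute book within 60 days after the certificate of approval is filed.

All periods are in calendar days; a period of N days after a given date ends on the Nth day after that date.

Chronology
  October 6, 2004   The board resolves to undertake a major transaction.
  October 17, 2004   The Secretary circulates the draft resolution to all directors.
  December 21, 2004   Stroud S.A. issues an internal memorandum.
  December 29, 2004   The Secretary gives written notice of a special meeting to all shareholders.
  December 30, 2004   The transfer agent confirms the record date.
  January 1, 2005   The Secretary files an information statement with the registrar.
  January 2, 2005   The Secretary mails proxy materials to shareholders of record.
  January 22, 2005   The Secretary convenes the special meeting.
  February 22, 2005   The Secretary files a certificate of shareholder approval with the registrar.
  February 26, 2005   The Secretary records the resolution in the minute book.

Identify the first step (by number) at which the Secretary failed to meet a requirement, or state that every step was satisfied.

(1) due by October 6, 2004 + 15 days = October 21, 2004; completed October 17, 2004, before the deadline.
(2) due by October 29, 2004 + 58 days = December 26, 2004; done December 29, 2004 — 3 days late.

Step 2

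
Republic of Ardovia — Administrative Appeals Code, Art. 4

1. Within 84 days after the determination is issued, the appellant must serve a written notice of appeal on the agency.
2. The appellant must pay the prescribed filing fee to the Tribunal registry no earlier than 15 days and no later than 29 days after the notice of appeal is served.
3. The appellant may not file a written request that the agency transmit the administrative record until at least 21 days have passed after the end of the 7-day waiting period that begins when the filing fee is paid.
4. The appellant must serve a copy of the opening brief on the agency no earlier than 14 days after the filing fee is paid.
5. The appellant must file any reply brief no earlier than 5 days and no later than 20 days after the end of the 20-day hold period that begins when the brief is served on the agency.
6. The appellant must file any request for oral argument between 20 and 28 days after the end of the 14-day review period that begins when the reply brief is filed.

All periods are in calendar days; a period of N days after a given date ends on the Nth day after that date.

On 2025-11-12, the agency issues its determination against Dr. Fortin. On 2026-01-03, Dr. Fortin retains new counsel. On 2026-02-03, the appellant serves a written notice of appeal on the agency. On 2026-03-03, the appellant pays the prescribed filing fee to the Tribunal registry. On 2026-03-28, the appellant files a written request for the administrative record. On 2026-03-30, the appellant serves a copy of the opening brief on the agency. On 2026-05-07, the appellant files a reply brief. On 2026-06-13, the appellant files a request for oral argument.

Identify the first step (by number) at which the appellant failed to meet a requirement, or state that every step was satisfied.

Step 3

Step 1 — counting 84 days from 2025-11-12 (when the determination is issued) gives a deadline of 2026-02-04; completed 2026-02-03, before the deadline.
Step 2 — 15 and 29 days from 2026-02-03 (when the notice of appeal is served) are 2026-02-18 and 2026-03-04 respectively; done 2026-03-03, which is between those dates.
Step 3 — must wait 21 days from 2026-03-10 (end of the 7-day waiting period, which began when the filing fee is paid on 2026-03-03), so not before 2026-03-31; 2026-03-28 is 3 days before the earliest permitted date.
The procedure was therefore not followed at step 3.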